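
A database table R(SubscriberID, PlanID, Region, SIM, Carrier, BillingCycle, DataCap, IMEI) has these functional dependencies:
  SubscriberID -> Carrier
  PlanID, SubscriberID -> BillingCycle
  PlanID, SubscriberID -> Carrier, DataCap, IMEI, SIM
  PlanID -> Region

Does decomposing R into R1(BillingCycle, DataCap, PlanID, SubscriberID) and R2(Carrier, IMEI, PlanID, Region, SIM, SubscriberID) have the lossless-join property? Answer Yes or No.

Common attributes: {PlanID, SubscriberID}; their closure is {BillingCycle, Carrier, DataCap, IMEI, PlanID, Region, SIM, SubscriberID}.
R1 is contained in that closure, so R1 ∩ R2 -> R1 holds and the join is lossless.

Yes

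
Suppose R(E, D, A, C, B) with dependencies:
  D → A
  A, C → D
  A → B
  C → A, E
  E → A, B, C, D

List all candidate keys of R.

Closure of {C} is {A, B, C, D, E}, the whole schema; {C} is a candidate key.
Closure of {E} is {A, B, C, D, E}, the whole schema; {E} is a candidate key.
Any other superkey properly contains one of these, so there are no further candidate keys.

{C}, {E}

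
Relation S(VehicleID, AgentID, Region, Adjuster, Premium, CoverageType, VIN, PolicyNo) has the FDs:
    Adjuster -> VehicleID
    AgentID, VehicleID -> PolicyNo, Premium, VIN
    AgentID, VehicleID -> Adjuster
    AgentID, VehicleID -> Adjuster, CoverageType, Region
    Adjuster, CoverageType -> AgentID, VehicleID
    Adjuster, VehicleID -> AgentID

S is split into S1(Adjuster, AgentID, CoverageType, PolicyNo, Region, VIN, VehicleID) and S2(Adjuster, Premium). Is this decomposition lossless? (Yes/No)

Common attributes: {Adjuster}; their closure is {Adjuster, AgentID, CoverageType, PolicyNo, Premium, Region, VIN, VehicleID}.
S1 is contained in that closure, so S1 ∩ S2 -> S1 holds and the join is lossless.

Yes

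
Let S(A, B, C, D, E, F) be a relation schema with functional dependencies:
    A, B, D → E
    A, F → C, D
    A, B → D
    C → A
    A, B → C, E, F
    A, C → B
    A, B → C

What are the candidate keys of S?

{A, B}, {A, F}, {C}

Closure of {C} is {A, B, C, D, E, F}, the whole schema; {C} is a candidate key.
Closure of {A, B} is {A, B, C, D, E, F}, the whole schema; {A, B} is a candidate key.
Closure of {A, F} is {A, B, C, D, E, F}, the whole schema; {A, F} is a candidate key.
Any other superkey properly contains one of these, so there are no further candidate keys.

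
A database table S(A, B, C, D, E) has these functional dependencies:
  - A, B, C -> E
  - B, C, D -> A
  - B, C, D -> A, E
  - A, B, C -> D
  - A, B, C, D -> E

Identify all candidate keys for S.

{A, B, C}, {B, C, D}

Attributes never on any right-hand side: {B, C} — every candidate key must contain all of them.
{A, B, C} is a candidate key since {A, B, C}⁺ = {A, B, C, D, E} covers every attribute.
{B, C, D} is a candidate key since {B, C, D}⁺ = {A, B, C, D, E} covers every attribute.
No proper subset of any of these is a key, and no other minimal superkey exists.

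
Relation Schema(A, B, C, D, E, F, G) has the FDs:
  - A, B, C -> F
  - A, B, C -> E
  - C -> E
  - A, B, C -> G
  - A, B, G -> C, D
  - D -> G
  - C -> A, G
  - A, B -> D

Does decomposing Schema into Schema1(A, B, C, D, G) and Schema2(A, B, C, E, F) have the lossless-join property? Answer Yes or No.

The shared attributes are {A, B, C} and {A, B, C}⁺ = {A, B, C, D, E, F, G}.
This includes all of Schema1, so the common attributes are a superkey of Schema1 — the join is lossless.

Yes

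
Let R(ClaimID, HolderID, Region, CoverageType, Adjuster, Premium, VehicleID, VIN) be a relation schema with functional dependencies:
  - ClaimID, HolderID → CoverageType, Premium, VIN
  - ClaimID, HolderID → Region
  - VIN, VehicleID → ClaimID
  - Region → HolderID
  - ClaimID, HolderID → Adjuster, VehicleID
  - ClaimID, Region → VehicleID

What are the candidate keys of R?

{ClaimID, HolderID}, {ClaimID, Region}, {HolderID, VIN, VehicleID}, {Region, VIN, VehicleID}

{ClaimID, HolderID}⁺ = {Adjuster, ClaimID, CoverageType, HolderID, Premium, Region, VIN, VehicleID} — all of the relation — so {ClaimID, HolderID} is a candidate key.
{ClaimID, Region}⁺ = {Adjuster, ClaimID, CoverageType, HolderID, Premium, Region, VIN, VehicleID} — all of the relation — so {ClaimID, Region} is a candidate key.
{HolderID, VIN, VehicleID}⁺ = {Adjuster, ClaimID, CoverageType, HolderID, Premium, Region, VIN, VehicleID} — all of the relation — so {HolderID, VIN, VehicleID} is a candidate key.
{Region, VIN, VehicleID}⁺ = {Adjuster, ClaimID, CoverageType, HolderID, Premium, Region, VIN, VehicleID} — all of the relation — so {Region, VIN, VehicleID} is a candidate key.
Any other superkey properly contains one of these, so there are no further candidate keys.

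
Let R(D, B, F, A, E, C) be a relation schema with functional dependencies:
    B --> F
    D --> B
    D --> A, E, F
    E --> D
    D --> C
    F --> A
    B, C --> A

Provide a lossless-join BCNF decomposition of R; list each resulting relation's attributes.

Candidate keys of the original relation: {D}, {E}.
{A, B, C, D, E, F}: {B} determines {A, B, F} here but is not a superkey — split on B --> A, F, giving {A, B, F} and {B, C, D, E}.
{A, B, F}: {F} determines {A, F} here but is not a superkey — split on F --> A, giving {A, F} and {B, F}.
{A, F}: every determinant is a superkey — BCNF.
{B, F}: every determinant is a superkey — BCNF.
{B, C, D, E}: every determinant is a superkey — BCNF.

{A, F}; {B, C, D, E}; {B, F}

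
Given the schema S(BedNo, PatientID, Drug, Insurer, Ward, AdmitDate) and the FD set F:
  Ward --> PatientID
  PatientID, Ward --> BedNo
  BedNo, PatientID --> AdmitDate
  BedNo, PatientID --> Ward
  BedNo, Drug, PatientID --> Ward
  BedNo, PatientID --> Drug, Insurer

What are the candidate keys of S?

{BedNo, PatientID}, {Ward}

{Ward}⁺ = {AdmitDate, BedNo, Drug, Insurer, PatientID, Ward} — all of the relation — so {Ward} is a candidate key.
{BedNo, PatientID}⁺ = {AdmitDate, BedNo, Drug, Insurer, PatientID, Ward} — all of the relation — so {BedNo, PatientID} is a candidate key.
Any other superkey properly contains one of these, so there are no further candidate keys.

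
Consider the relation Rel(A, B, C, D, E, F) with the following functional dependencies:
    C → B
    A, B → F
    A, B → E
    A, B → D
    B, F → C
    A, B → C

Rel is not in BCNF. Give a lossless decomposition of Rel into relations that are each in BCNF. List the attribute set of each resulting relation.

{A, C, D, E, F}; {B, C}

Candidate keys of the original relation: {A, B}, {A, C}.
Within {A, B, C, D, E, F}: {C}⁺ ∩ {A, B, C, D, E, F} = {B, C}, not the whole set, so C → B violates BCNF; decompose into {B, C} and {A, C, D, E, F}.
{B, C} has no BCNF violation.
{A, C, D, E, F} has no BCNF violation.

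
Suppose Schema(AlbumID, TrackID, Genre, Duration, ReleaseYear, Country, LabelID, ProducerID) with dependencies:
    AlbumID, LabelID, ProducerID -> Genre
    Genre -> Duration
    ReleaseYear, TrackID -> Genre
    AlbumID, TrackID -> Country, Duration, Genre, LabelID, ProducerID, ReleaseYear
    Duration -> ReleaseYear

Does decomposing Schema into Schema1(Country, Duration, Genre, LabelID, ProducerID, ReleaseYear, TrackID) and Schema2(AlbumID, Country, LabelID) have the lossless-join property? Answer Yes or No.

Common attributes: {Country, LabelID}; their closure is {Country, LabelID}.
Schema1 ⊄ {Country, LabelID} and Schema2 ⊄ {Country, LabelID}, so the split is lossy.

No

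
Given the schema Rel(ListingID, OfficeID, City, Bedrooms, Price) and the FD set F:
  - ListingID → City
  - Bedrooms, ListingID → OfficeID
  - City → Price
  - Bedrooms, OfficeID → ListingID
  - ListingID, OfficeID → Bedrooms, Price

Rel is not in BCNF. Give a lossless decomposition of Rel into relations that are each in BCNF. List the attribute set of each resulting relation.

Candidate keys of the original relation: {Bedrooms, ListingID}, {Bedrooms, OfficeID}, {ListingID, OfficeID}.
{Bedrooms, City, ListingID, OfficeID, Price}: {ListingID} determines {City, ListingID, Price} here but is not a superkey — split on ListingID → City, Price, giving {City, ListingID, Price} and {Bedrooms, ListingID, OfficeID}.
{City, ListingID, Price}: {City} determines {City, Price} here but is not a superkey — split on City → Price, giving {City, Price} and {City, ListingID}.
{City, Price} is in BCNF.
{City, ListingID} is in BCNF.
{Bedrooms, ListingID, OfficeID} is in BCNF.

{Bedrooms, ListingID, OfficeID}; {City, ListingID}; {City, Price}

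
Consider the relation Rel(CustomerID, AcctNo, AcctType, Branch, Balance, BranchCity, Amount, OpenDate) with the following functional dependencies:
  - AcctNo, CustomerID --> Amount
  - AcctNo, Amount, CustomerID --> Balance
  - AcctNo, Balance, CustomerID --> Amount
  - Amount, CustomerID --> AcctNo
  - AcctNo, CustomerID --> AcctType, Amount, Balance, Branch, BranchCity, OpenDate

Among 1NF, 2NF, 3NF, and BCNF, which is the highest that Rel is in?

BCNF

Candidate keys: {AcctNo, CustomerID}, {Amount, CustomerID}. Prime attributes: {AcctNo, Amount, CustomerID}.
The left-hand side of every FD is a superkey, so BCNF is satisfied.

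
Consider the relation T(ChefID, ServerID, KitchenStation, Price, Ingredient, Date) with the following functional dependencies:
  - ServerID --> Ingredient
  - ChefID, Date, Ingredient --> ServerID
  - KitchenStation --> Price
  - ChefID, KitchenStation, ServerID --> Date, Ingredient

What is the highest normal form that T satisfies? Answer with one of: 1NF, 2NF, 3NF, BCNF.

1NF

Candidate keys: {ChefID, Date, Ingredient, KitchenStation}, {ChefID, KitchenStation, ServerID}. Prime attributes: {ChefID, Date, Ingredient, KitchenStation, ServerID}.
ServerID --> Ingredient breaks BCNF: {ServerID}⁺ = {Ingredient, ServerID}, so {ServerID} is not a superkey.
Because {Price} is non-prime and the left side of KitchenStation --> Price is not a superkey, the relation is not in 3NF.
Since {KitchenStation} ⊂ {ChefID, KitchenStation, ServerID} and {KitchenStation}⁺ ⊇ {Price} with {Price} non-prime, there is a partial dependency; 2NF fails.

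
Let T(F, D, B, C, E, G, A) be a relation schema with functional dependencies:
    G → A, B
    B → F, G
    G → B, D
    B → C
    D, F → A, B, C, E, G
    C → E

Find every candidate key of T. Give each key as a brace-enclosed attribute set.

{B}, {D, F}, {G}

{B}⁺ = {A, B, C, D, E, F, G}, which is every attribute, so {B} is a candidate key.
{G}⁺ = {A, B, C, D, E, F, G}, which is every attribute, so {G} is a candidate key.
{D, F}⁺ = {A, B, C, D, E, F, G}, which is every attribute, so {D, F} is a candidate key.
Any other superkey properly contains one of these, so there are no further candidate keys.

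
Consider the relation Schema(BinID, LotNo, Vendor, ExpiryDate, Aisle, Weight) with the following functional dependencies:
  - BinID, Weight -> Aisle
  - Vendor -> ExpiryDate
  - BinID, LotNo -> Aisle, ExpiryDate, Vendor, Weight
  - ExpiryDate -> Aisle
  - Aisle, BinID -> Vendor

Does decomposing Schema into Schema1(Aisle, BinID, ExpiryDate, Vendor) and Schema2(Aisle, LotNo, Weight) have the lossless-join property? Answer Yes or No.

No

The shared attributes are {Aisle} and {Aisle}⁺ = {Aisle}.
The closure covers neither Schema1 nor Schema2 entirely; the join is not lossless.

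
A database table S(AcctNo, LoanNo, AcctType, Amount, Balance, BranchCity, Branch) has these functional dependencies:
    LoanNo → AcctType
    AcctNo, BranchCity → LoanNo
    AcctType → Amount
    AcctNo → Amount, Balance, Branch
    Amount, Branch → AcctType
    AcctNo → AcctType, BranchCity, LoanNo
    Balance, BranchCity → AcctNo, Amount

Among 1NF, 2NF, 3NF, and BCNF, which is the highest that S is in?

Candidate keys: {AcctNo}, {Balance, BranchCity}. Prime attributes: {AcctNo, Balance, BranchCity}.
LoanNo → AcctType: {LoanNo}⁺ = {AcctType, Amount, LoanNo}, which is not all of the attributes, so the left side is not a superkey — BCNF is violated.
LoanNo → AcctType determines the non-prime attribute {AcctType} from a non-superkey — 3NF is violated.
Checking every proper subset of each key, none determines a non-prime attribute — 2NF is satisfied.

2NF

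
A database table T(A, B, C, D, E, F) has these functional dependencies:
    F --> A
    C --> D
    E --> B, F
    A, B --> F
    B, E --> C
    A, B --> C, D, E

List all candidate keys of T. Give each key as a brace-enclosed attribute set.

{E} is a candidate key since {E}⁺ = {A, B, C, D, E, F} covers every attribute.
{A, B} is a candidate key since {A, B}⁺ = {A, B, C, D, E, F} covers every attribute.
{B, F} is a candidate key since {B, F}⁺ = {A, B, C, D, E, F} covers every attribute.
Any other superkey properly contains one of these, so there are no further candidate keys.

{A, B}, {B, F}, {E}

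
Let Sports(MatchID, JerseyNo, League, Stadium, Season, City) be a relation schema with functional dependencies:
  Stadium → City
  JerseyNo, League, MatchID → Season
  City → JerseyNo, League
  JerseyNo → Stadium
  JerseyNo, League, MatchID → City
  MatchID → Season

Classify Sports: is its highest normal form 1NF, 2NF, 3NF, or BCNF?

Candidate keys: {City, MatchID}, {JerseyNo, MatchID}, {MatchID, Stadium}. Prime attributes: {City, JerseyNo, MatchID, Stadium}.
Stadium → City: {Stadium}⁺ = {City, JerseyNo, League, Stadium}, which is not all of the attributes, so the left side is not a superkey — BCNF is violated.
City → JerseyNo, League determines the non-prime attribute {League} from a non-superkey — 3NF is violated.
{City} is a proper subset of the key {City, MatchID}, and {City}⁺ contains the non-prime attribute {League} — a partial dependency, so 2NF is violated.

1NF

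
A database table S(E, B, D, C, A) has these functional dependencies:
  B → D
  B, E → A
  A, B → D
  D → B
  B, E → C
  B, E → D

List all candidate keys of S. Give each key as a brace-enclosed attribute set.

{B, E}, {D, E}

No FD produces {E}, so it must be in every candidate key.
{B, E} is a candidate key since {B, E}⁺ = {A, B, C, D, E} covers every attribute.
{D, E} is a candidate key since {D, E}⁺ = {A, B, C, D, E} covers every attribute.
Any other superkey properly contains one of these, so there are no further candidate keys.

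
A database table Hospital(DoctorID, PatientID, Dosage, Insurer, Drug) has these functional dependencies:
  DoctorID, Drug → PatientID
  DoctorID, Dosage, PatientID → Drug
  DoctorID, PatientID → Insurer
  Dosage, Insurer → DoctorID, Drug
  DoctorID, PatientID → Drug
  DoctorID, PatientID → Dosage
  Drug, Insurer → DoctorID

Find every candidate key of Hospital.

{DoctorID, Drug} is a candidate key since {DoctorID, Drug}⁺ = {DoctorID, Dosage, Drug, Insurer, PatientID} covers every attribute.
{DoctorID, PatientID} is a candidate key since {DoctorID, PatientID}⁺ = {DoctorID, Dosage, Drug, Insurer, PatientID} covers every attribute.
{Dosage, Insurer} is a candidate key since {Dosage, Insurer}⁺ = {DoctorID, Dosage, Drug, Insurer, PatientID} covers every attribute.
{Drug, Insurer} is a candidate key since {Drug, Insurer}⁺ = {DoctorID, Dosage, Drug, Insurer, PatientID} covers every attribute.
No proper subset of any of these is a key, and no other minimal superkey exists.

{DoctorID, Drug}, {DoctorID, PatientID}, {Dosage, Insurer}, {Drug, Insurer}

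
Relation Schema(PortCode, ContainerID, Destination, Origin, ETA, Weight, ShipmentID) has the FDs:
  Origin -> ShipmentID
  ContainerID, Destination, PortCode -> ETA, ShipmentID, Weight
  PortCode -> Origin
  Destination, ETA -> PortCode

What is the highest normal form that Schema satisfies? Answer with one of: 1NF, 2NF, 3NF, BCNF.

1NF

Candidate keys: {ContainerID, Destination, ETA}, {ContainerID, Destination, PortCode}. Prime attributes: {ContainerID, Destination, ETA, PortCode}.
For Origin -> ShipmentID we have {Origin}⁺ = {Origin, ShipmentID}; {Origin} is not a superkey, so BCNF fails.
Origin -> ShipmentID has non-prime {ShipmentID} on the right and a non-superkey on the left, so 3NF fails.
Since {Destination, ETA} ⊂ {ContainerID, Destination, ETA} and {Destination, ETA}⁺ ⊇ {Origin, ShipmentID} with {Origin, ShipmentID} non-prime, there is a partial dependency; 2NF fails.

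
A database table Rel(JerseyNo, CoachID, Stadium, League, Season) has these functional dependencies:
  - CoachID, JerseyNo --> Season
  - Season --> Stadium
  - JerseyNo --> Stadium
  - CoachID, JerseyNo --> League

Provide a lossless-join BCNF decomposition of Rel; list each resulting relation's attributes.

Candidate key of the original relation: {CoachID, JerseyNo}.
In {CoachID, JerseyNo, League, Season, Stadium}, {Season} is not a superkey ({Season}⁺ restricted to this set is {Season, Stadium}), so split on Season --> Stadium into {Season, Stadium} and {CoachID, JerseyNo, League, Season}.
{Season, Stadium} has no BCNF violation.
{CoachID, JerseyNo, League, Season} has no BCNF violation.

{CoachID, JerseyNo, League, Season}; {Season, Stadium}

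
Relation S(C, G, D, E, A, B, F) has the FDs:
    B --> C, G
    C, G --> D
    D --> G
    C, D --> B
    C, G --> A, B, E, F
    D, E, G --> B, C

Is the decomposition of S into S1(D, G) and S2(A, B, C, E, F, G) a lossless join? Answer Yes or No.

S1 ∩ S2 = {G}; its closure under F is {G}.
Neither S1 nor S2 is contained in that closure, so the decomposition is lossy.

No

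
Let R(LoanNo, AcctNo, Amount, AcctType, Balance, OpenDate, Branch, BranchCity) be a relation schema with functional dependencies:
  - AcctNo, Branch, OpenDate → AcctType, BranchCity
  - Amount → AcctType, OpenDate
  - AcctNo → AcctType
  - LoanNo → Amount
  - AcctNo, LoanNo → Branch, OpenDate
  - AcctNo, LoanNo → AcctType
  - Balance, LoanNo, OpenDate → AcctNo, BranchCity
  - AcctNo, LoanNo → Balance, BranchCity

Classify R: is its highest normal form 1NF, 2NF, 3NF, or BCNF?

Candidate keys: {AcctNo, LoanNo}, {Balance, LoanNo}. Prime attributes: {AcctNo, Balance, LoanNo}.
For AcctNo, Branch, OpenDate → AcctType, BranchCity we have {AcctNo, Branch, OpenDate}⁺ = {AcctNo, AcctType, Branch, BranchCity, OpenDate}; {AcctNo, Branch, OpenDate} is not a superkey, so BCNF fails.
Because {AcctType, BranchCity} are non-prime and the left side of AcctNo, Branch, OpenDate → AcctType, BranchCity is not a superkey, the relation is not in 3NF.
{AcctNo} is a proper subset of the key {AcctNo, LoanNo}, and {AcctNo}⁺ contains the non-prime attribute {AcctType} — a partial dependency, so 2NF is violated.

1NF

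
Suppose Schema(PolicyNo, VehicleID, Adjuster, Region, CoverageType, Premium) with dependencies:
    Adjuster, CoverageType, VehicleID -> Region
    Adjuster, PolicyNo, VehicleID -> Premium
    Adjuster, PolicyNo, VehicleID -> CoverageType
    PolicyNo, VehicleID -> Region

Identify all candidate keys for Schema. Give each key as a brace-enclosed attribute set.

{Adjuster, PolicyNo, VehicleID}

{Adjuster, PolicyNo, VehicleID} never appear on the right of any FD, so every key must include all of them.
{Adjuster, PolicyNo, VehicleID}⁺ = {Adjuster, CoverageType, PolicyNo, Premium, Region, VehicleID}, which is every attribute, so {Adjuster, PolicyNo, VehicleID} is a candidate key.
No other minimal set has full closure, so this is the only candidate key.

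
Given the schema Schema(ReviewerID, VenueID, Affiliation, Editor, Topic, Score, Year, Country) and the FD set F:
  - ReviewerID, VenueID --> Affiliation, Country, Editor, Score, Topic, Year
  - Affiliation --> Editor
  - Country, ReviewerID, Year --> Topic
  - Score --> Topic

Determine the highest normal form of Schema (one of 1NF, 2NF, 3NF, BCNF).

2NF

Candidate key: {ReviewerID, VenueID}. Prime attributes: {ReviewerID, VenueID}.
Affiliation --> Editor breaks BCNF: {Affiliation}⁺ = {Affiliation, Editor}, so {Affiliation} is not a superkey.
Because {Editor} is non-prime and the left side of Affiliation --> Editor is not a superkey, the relation is not in 3NF.
No proper subset of a key has a non-prime attribute in its closure, so there is no partial dependency; 2NF holds.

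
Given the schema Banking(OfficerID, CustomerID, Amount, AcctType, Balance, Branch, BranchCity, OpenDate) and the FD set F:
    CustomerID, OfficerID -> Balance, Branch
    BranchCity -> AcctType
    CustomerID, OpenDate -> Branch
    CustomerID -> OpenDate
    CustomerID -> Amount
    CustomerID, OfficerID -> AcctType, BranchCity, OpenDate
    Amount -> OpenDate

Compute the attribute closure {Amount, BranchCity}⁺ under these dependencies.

Start with {Amount, BranchCity}.
BranchCity -> AcctType applies; add {AcctType} → now {AcctType, Amount, BranchCity}.
Amount -> OpenDate applies; add {OpenDate} → now {AcctType, Amount, BranchCity, OpenDate}.
No further FD applies.

{AcctType, Amount, BranchCity, OpenDate}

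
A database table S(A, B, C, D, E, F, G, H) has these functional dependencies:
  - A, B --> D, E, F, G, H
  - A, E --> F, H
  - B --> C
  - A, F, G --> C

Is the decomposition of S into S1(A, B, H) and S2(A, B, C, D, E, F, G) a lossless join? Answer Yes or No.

Yes

The shared attributes are {A, B} and {A, B}⁺ = {A, B, C, D, E, F, G, H}.
This includes all of S1, so the common attributes are a superkey of S1 — the join is lossless.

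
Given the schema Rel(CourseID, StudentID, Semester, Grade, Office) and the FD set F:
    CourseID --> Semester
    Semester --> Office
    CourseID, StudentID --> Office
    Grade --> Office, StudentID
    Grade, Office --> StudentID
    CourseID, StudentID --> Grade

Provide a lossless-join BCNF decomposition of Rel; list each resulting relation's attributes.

Candidate keys of the original relation: {CourseID, Grade}, {CourseID, StudentID}.
Within {CourseID, Grade, Office, Semester, StudentID}: {CourseID}⁺ ∩ {CourseID, Grade, Office, Semester, StudentID} = {CourseID, Office, Semester}, not the whole set, so CourseID --> Office, Semester violates BCNF; decompose into {CourseID, Office, Semester} and {CourseID, Grade, StudentID}.
Within {CourseID, Office, Semester}: {Semester}⁺ ∩ {CourseID, Office, Semester} = {Office, Semester}, not the whole set, so Semester --> Office violates BCNF; decompose into {Office, Semester} and {CourseID, Semester}.
{Office, Semester} has no BCNF violation.
{CourseID, Semester} has no BCNF violation.
Within {CourseID, Grade, StudentID}: {Grade}⁺ ∩ {CourseID, Grade, StudentID} = {Grade, StudentID}, not the whole set, so Grade --> StudentID violates BCNF; decompose into {Grade, StudentID} and {CourseID, Grade}.
{Grade, StudentID} has no BCNF violation.
{CourseID, Grade} has no BCNF violation.

{CourseID, Grade}; {CourseID, Semester}; {Grade, StudentID}; {Office, Semester}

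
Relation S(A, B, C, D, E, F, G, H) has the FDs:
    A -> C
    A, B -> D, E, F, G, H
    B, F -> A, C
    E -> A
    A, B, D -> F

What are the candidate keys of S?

No FD produces {B}, so it must be in every candidate key.
Closure of {A, B} is {A, B, C, D, E, F, G, H}, the whole schema; {A, B} is a candidate key.
Closure of {B, E} is {A, B, C, D, E, F, G, H}, the whole schema; {B, E} is a candidate key.
Closure of {B, F} is {A, B, C, D, E, F, G, H}, the whole schema; {B, F} is a candidate key.
Any other superkey properly contains one of these, so there are no further candidate keys.

{A, B}, {B, E}, {B, F}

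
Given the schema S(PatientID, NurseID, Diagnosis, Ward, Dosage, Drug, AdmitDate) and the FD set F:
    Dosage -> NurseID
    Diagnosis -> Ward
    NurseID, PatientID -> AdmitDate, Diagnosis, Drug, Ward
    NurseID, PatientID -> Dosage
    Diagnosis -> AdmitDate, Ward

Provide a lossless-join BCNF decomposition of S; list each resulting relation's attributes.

{AdmitDate, Diagnosis, Ward}; {Diagnosis, Dosage, Drug, PatientID}; {Dosage, NurseID}

Candidate keys of the original relation: {Dosage, PatientID}, {NurseID, PatientID}.
Within {AdmitDate, Diagnosis, Dosage, Drug, NurseID, PatientID, Ward}: {Dosage}⁺ ∩ {AdmitDate, Diagnosis, Dosage, Drug, NurseID, PatientID, Ward} = {Dosage, NurseID}, not the whole set, so Dosage -> NurseID violates BCNF; decompose into {Dosage, NurseID} and {AdmitDate, Diagnosis, Dosage, Drug, PatientID, Ward}.
{Dosage, NurseID} is in BCNF.
Within {AdmitDate, Diagnosis, Dosage, Drug, PatientID, Ward}: {Diagnosis}⁺ ∩ {AdmitDate, Diagnosis, Dosage, Drug, PatientID, Ward} = {AdmitDate, Diagnosis, Ward}, not the whole set, so Diagnosis -> AdmitDate, Ward violates BCNF; decompose into {AdmitDate, Diagnosis, Ward} and {Diagnosis, Dosage, Drug, PatientID}.
{AdmitDate, Diagnosis, Ward} is in BCNF.
{Diagnosis, Dosage, Drug, PatientID} is in BCNF.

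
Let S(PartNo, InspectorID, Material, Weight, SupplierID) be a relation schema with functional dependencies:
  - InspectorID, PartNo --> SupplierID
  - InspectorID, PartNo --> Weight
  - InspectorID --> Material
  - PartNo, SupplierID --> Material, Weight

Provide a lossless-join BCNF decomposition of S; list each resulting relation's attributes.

Candidate key of the original relation: {InspectorID, PartNo}.
In {InspectorID, Material, PartNo, SupplierID, Weight}, {InspectorID} is not a superkey ({InspectorID}⁺ restricted to this set is {InspectorID, Material}), so split on InspectorID --> Material into {InspectorID, Material} and {InspectorID, PartNo, SupplierID, Weight}.
{InspectorID, Material} has no BCNF violation.
In {InspectorID, PartNo, SupplierID, Weight}, {PartNo, SupplierID} is not a superkey ({PartNo, SupplierID}⁺ restricted to this set is {PartNo, SupplierID, Weight}), so split on PartNo, SupplierID --> Weight into {PartNo, SupplierID, Weight} and {InspectorID, PartNo, SupplierID}.
{PartNo, SupplierID, Weight} has no BCNF violation.
{InspectorID, PartNo, SupplierID} has no BCNF violation.

{InspectorID, Material}; {InspectorID, PartNo, SupplierID}; {PartNo, SupplierID, Weight}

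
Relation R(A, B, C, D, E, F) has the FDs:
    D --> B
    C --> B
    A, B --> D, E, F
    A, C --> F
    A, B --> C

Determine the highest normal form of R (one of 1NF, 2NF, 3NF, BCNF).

Candidate keys: {A, B}, {A, C}, {A, D}. Prime attributes: {A, B, C, D}.
D --> B breaks BCNF: {D}⁺ = {B, D}, so {D} is not a superkey.
Its right-hand attributes {B} are all prime, as are those of every other non-superkey FD — the relation is in 3NF.

3NF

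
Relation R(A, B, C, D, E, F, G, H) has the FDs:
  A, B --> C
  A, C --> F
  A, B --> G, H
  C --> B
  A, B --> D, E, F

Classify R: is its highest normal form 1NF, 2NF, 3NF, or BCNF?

Candidate keys: {A, B}, {A, C}. Prime attributes: {A, B, C}.
C --> B breaks BCNF: {C}⁺ = {B, C}, so {C} is not a superkey.
Its right-hand attributes {B} are all prime, as are those of every other non-superkey FD — the relation is in 3NF.

3NF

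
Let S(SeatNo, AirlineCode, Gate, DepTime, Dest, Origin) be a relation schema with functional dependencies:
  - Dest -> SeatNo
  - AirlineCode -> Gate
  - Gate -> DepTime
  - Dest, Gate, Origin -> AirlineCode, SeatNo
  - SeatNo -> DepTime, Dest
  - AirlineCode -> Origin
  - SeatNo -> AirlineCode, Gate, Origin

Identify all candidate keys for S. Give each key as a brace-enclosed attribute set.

{Dest}⁺ = {AirlineCode, DepTime, Dest, Gate, Origin, SeatNo}, which is every attribute, so {Dest} is a candidate key.
{SeatNo}⁺ = {AirlineCode, DepTime, Dest, Gate, Origin, SeatNo}, which is every attribute, so {SeatNo} is a candidate key.
These are minimal and exhaustive — every other superkey contains one of them.

{Dest}, {SeatNo}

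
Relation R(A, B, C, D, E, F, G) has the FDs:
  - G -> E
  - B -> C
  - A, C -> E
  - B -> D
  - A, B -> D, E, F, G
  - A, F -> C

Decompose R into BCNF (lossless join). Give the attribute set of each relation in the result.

Candidate key of the original relation: {A, B}.
In {A, B, C, D, E, F, G}, {G} is not a superkey ({G}⁺ restricted to this set is {E, G}), so split on G -> E into {E, G} and {A, B, C, D, F, G}.
{E, G}: every determinant is a superkey — BCNF.
In {A, B, C, D, F, G}, {B} is not a superkey ({B}⁺ restricted to this set is {B, C, D}), so split on B -> C, D into {B, C, D} and {A, B, F, G}.
{B, C, D}: every determinant is a superkey — BCNF.
{A, B, F, G}: every determinant is a superkey — BCNF.

{A, B, F, G}; {B, C, D}; {E, G}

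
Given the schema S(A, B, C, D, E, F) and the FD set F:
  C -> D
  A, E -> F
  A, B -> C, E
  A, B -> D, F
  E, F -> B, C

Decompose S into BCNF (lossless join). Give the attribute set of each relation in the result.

Candidate keys of the original relation: {A, B}, {A, E}.
{A, B, C, D, E, F}: {C} determines {C, D} here but is not a superkey — split on C -> D, giving {C, D} and {A, B, C, E, F}.
{C, D} has no BCNF violation.
{A, B, C, E, F}: {E, F} determines {B, C, E, F} here but is not a superkey — split on E, F -> B, C, giving {B, C, E, F} and {A, E, F}.
{B, C, E, F} has no BCNF violation.
{A, E, F} has no BCNF violation.

{A, E, F}; {B, C, E, F}; {C, D}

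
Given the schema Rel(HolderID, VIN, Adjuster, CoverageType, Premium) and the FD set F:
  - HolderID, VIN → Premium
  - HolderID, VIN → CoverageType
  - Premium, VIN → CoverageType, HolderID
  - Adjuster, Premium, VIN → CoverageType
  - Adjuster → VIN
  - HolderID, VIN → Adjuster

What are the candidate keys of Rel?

{Adjuster, HolderID}, {Adjuster, Premium}, {HolderID, VIN}, {Premium, VIN}

Closure of {Adjuster, HolderID} is {Adjuster, CoverageType, HolderID, Premium, VIN}, the whole schema; {Adjuster, HolderID} is a candidate key.
Closure of {Adjuster, Premium} is {Adjuster, CoverageType, HolderID, Premium, VIN}, the whole schema; {Adjuster, Premium} is a candidate key.
Closure of {HolderID, VIN} is {Adjuster, CoverageType, HolderID, Premium, VIN}, the whole schema; {HolderID, VIN} is a candidate key.
Closure of {Premium, VIN} is {Adjuster, CoverageType, HolderID, Premium, VIN}, the whole schema; {Premium, VIN} is a candidate key.
These are minimal and exhaustive — every other superkey contains one of them.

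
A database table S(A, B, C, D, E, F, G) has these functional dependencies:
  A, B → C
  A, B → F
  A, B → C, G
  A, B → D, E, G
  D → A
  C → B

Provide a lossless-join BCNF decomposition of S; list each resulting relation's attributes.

Candidate keys of the original relation: {A, B}, {A, C}, {B, D}, {C, D}.
Within {A, B, C, D, E, F, G}: {D}⁺ ∩ {A, B, C, D, E, F, G} = {A, D}, not the whole set, so D → A violates BCNF; decompose into {A, D} and {B, C, D, E, F, G}.
{A, D} is in BCNF.
Within {B, C, D, E, F, G}: {C}⁺ ∩ {B, C, D, E, F, G} = {B, C}, not the whole set, so C → B violates BCNF; decompose into {B, C} and {C, D, E, F, G}.
{B, C} is in BCNF.
{C, D, E, F, G} is in BCNF.

{A, D}; {B, C}; {C, D, E, F, G}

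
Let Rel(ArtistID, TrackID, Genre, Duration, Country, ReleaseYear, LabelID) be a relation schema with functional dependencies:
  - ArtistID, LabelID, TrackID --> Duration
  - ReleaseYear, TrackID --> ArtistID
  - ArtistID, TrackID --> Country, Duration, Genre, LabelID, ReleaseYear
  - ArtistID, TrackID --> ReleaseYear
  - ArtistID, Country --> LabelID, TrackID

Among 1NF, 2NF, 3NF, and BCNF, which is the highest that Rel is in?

BCNF

Candidate keys: {ArtistID, Country}, {ArtistID, TrackID}, {ReleaseYear, TrackID}. Prime attributes: {ArtistID, Country, ReleaseYear, TrackID}.
Every FD has a superkey on the left, so the relation is in BCNF.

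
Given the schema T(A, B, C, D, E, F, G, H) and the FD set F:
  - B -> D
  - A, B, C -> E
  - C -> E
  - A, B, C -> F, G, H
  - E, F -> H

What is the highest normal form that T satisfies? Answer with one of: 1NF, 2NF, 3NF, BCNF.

Candidate key: {A, B, C}. Prime attributes: {A, B, C}.
B -> D: {B}⁺ = {B, D}, which is not all of the attributes, so the left side is not a superkey — BCNF is violated.
Because {D} is non-prime and the left side of B -> D is not a superkey, the relation is not in 3NF.
The proper key subset {B} of {A, B, C} determines non-prime {D}, so the relation is not even in 2NF.

1NF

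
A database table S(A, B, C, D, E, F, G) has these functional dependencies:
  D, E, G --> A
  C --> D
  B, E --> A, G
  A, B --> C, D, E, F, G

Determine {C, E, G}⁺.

Start with {C, E, G}.
C --> D applies; add {D} → now {C, D, E, G}.
D, E, G --> A applies; add {A} → now {A, C, D, E, G}.
No further FD applies.

{A, C, D, E, G}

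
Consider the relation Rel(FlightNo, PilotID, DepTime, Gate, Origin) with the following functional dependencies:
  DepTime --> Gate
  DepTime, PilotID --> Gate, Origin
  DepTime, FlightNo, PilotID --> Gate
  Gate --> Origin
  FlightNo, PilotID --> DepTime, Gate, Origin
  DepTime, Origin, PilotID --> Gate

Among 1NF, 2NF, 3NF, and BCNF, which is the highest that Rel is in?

2NF

Candidate key: {FlightNo, PilotID}. Prime attributes: {FlightNo, PilotID}.
For DepTime --> Gate we have {DepTime}⁺ = {DepTime, Gate, Origin}; {DepTime} is not a superkey, so BCNF fails.
DepTime --> Gate determines the non-prime attribute {Gate} from a non-superkey — 3NF is violated.
Checking every proper subset of each key, none determines a non-prime attribute — 2NF is satisfied.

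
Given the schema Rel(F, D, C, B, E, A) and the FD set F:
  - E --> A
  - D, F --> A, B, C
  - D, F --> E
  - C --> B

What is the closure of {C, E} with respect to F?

{A, B, C, E}

Start with {C, E}.
E --> A applies; add {A} → now {A, C, E}.
C --> B applies; add {B} → now {A, B, C, E}.
No further FD applies.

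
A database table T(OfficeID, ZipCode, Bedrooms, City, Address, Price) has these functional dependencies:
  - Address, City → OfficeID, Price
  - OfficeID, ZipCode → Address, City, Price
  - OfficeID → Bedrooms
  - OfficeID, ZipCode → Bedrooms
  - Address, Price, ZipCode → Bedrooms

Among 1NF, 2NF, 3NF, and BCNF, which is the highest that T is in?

Candidate keys: {Address, City, ZipCode}, {OfficeID, ZipCode}. Prime attributes: {Address, City, OfficeID, ZipCode}.
Address, City → OfficeID, Price: {Address, City}⁺ = {Address, Bedrooms, City, OfficeID, Price}, which is not all of the attributes, so the left side is not a superkey — BCNF is violated.
Because {Price} is non-prime and the left side of Address, City → OfficeID, Price is not a superkey, the relation is not in 3NF.
The proper key subset {OfficeID} of {OfficeID, ZipCode} determines non-prime {Bedrooms}, so the relation is not even in 2NF.

1NF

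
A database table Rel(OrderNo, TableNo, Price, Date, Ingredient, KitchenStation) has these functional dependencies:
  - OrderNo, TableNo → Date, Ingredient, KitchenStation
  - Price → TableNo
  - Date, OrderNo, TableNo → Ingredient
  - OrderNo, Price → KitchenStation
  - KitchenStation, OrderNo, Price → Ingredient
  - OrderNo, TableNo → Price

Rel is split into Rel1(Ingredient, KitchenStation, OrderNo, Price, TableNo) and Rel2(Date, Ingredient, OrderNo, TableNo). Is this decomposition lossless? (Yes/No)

Yes

Rel1 ∩ Rel2 = {Ingredient, OrderNo, TableNo}; its closure under F is {Date, Ingredient, KitchenStation, OrderNo, Price, TableNo}.
Rel1 is contained in that closure, so Rel1 ∩ Rel2 → Rel1 holds and the join is lossless.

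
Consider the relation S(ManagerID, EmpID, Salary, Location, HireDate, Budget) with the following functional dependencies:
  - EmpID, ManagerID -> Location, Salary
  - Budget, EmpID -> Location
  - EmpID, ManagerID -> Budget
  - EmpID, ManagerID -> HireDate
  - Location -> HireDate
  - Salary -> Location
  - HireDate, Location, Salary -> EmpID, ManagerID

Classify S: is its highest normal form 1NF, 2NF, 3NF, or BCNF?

2NF

Candidate keys: {EmpID, ManagerID}, {Salary}. Prime attributes: {EmpID, ManagerID, Salary}.
Budget, EmpID -> Location: {Budget, EmpID}⁺ = {Budget, EmpID, HireDate, Location}, which is not all of the attributes, so the left side is not a superkey — BCNF is violated.
Budget, EmpID -> Location has non-prime {Location} on the right and a non-superkey on the left, so 3NF fails.
Checking every proper subset of each key, none determines a non-prime attribute — 2NF is satisfied.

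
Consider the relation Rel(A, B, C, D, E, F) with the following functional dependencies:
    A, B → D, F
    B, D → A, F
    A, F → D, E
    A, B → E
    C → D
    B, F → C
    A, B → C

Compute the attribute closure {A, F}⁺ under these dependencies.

{A, D, E, F}

Start with {A, F}.
A, F → D, E applies; add {D, E} → now {A, D, E, F}.
No further FD applies.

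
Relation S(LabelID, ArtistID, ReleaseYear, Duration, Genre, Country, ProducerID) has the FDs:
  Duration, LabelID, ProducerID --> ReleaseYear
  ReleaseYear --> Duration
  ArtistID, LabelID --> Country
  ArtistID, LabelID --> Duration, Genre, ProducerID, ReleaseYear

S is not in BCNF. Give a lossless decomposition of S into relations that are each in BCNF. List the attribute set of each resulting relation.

{ArtistID, Country, Duration, Genre, LabelID, ProducerID}; {Duration, ReleaseYear}; {LabelID, ProducerID, ReleaseYear}

Candidate key of the original relation: {ArtistID, LabelID}.
Within {ArtistID, Country, Duration, Genre, LabelID, ProducerID, ReleaseYear}: {Duration, LabelID, ProducerID}⁺ ∩ {ArtistID, Country, Duration, Genre, LabelID, ProducerID, ReleaseYear} = {Duration, LabelID, ProducerID, ReleaseYear}, not the whole set, so Duration, LabelID, ProducerID --> ReleaseYear violates BCNF; decompose into {Duration, LabelID, ProducerID, ReleaseYear} and {ArtistID, Country, Duration, Genre, LabelID, ProducerID}.
Within {Duration, LabelID, ProducerID, ReleaseYear}: {ReleaseYear}⁺ ∩ {Duration, LabelID, ProducerID, ReleaseYear} = {Duration, ReleaseYear}, not the whole set, so ReleaseYear --> Duration violates BCNF; decompose into {Duration, ReleaseYear} and {LabelID, ProducerID, ReleaseYear}.
{Duration, ReleaseYear}: every determinant is a superkey — BCNF.
{LabelID, ProducerID, ReleaseYear}: every determinant is a superkey — BCNF.
{ArtistID, Country, Duration, Genre, LabelID, ProducerID}: every determinant is a superkey — BCNF.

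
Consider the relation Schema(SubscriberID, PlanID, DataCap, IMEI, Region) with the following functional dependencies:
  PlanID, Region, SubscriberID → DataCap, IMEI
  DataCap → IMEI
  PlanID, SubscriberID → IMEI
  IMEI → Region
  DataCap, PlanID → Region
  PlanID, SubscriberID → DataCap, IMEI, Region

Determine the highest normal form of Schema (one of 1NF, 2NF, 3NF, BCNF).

2NF

Candidate key: {PlanID, SubscriberID}. Prime attributes: {PlanID, SubscriberID}.
For DataCap → IMEI we have {DataCap}⁺ = {DataCap, IMEI, Region}; {DataCap} is not a superkey, so BCNF fails.
DataCap → IMEI has non-prime {IMEI} on the right and a non-superkey on the left, so 3NF fails.
No non-prime attribute depends on a proper subset of any candidate key, so 2NF holds.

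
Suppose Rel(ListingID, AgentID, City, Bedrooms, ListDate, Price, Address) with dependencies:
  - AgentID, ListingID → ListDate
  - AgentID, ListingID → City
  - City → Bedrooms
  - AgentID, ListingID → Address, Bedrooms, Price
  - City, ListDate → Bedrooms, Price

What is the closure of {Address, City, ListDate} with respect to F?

{Address, Bedrooms, City, ListDate, Price}

Start with {Address, City, ListDate}.
City → Bedrooms applies; add {Bedrooms} → now {Address, Bedrooms, City, ListDate}.
City, ListDate → Bedrooms, Price applies; add {Price} → now {Address, Bedrooms, City, ListDate, Price}.
No further FD applies.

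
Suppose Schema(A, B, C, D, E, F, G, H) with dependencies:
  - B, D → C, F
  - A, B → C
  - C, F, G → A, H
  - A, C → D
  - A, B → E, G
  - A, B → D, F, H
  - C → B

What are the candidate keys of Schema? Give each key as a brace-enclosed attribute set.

{A, B}⁺ = {A, B, C, D, E, F, G, H} — all of the relation — so {A, B} is a candidate key.
{A, C}⁺ = {A, B, C, D, E, F, G, H} — all of the relation — so {A, C} is a candidate key.
{B, D, G}⁺ = {A, B, C, D, E, F, G, H} — all of the relation — so {B, D, G} is a candidate key.
{C, D, G}⁺ = {A, B, C, D, E, F, G, H} — all of the relation — so {C, D, G} is a candidate key.
{C, F, G}⁺ = {A, B, C, D, E, F, G, H} — all of the relation — so {C, F, G} is a candidate key.
No proper subset of any of these is a key, and no other minimal superkey exists.

{A, B}, {A, C}, {B, D, G}, {C, D, G}, {C, F, G}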